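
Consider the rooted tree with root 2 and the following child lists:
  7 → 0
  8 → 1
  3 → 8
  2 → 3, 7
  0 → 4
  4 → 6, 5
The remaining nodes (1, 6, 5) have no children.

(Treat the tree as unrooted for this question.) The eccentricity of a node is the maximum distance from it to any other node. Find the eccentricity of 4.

Distances from 4 peak at 6, attained at 1.
4-0-7-2-3-8-1

6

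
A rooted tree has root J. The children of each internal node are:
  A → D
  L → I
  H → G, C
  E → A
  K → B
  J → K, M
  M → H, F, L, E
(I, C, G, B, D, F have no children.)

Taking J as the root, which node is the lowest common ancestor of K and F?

K's ancestor chain is K, J and F's is F, M, J; they first meet at J.

J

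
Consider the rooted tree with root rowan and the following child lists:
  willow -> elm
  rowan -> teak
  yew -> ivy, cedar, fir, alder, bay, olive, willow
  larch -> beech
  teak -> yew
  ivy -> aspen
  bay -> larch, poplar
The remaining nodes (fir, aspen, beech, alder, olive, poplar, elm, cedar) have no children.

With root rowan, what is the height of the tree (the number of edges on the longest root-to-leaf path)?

A deepest node is beech, reached by rowan-teak-yew-bay-larch-beech.
That path has 5 edges, so the height is 5.

5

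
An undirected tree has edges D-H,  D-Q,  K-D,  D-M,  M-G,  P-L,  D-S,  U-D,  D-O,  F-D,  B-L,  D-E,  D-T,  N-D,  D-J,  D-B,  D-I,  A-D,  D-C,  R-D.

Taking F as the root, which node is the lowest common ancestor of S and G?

S's ancestor chain is S, D, F and G's is G, M, D, F; they first meet at D.

D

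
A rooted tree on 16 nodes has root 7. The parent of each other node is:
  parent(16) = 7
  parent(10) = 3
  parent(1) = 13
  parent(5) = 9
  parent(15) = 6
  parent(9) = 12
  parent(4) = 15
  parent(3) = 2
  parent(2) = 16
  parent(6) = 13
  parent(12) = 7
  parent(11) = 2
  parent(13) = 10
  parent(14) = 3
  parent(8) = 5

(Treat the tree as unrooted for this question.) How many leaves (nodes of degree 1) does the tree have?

The leaves are 1, 4, 8, 11, 14.
That is 5 leaves.

5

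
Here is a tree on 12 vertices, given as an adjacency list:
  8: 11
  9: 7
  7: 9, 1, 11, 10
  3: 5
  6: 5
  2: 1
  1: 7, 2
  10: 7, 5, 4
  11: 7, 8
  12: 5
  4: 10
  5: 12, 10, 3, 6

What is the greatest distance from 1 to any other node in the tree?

4

A farthest node from 1 is 6 (12, 3 also at distance 4).
The path 1-7-10-5-6 has 4 edges.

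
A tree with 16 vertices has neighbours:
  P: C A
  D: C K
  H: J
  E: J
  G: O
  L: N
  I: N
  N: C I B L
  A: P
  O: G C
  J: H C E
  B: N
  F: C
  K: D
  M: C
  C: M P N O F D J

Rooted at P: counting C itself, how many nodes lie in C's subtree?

C's subtree: {C, N, J, F, O, D, M, L, B, I, E, H, G, K}, size 14.

14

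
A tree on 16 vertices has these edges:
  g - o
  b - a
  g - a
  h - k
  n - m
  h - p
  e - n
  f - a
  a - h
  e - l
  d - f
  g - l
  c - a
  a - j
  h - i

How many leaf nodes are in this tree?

9

Exactly 9 nodes have a single neighbour: b, c, d, i, j, k, m, o, p.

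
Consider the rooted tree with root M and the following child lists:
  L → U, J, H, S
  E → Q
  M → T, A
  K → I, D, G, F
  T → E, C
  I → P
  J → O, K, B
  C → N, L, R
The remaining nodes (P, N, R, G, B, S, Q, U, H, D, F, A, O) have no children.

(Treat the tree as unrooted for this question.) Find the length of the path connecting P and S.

5

The path is P - I - K - J - L - S, which has 5 edges.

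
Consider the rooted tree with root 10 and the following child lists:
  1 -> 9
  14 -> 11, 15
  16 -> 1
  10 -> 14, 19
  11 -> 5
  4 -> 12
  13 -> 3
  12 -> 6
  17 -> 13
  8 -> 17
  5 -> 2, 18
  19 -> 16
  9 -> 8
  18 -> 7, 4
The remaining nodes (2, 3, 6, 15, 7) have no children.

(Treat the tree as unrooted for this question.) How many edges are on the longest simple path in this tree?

BFS from 3 reaches 6 last, at distance 15; BFS from 6 confirms no node is farther.
Path: 3 – 13 – 17 – 8 – 9 – 1 – 16 – 19 – 10 – 14 – 11 – 5 – 18 – 4 – 12 – 6.

15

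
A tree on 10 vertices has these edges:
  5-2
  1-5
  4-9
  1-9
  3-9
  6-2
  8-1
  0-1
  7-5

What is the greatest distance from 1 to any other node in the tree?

3

The node farthest from 1 is 6, via 1-5-2-6 — 3 edges.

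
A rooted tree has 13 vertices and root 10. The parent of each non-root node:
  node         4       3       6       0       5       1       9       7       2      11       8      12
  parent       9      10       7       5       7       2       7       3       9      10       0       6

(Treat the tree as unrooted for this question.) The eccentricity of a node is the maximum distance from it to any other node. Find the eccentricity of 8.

A farthest node from 8 is 1 (11 also at distance 6).
The path 8–0–5–7–9–2–1 has 6 edges.

6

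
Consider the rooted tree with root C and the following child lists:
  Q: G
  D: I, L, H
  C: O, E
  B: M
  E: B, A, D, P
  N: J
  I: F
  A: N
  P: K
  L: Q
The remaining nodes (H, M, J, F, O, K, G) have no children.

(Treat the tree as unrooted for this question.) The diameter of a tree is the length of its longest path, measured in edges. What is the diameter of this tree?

A longest path is J – N – A – E – D – L – Q – G, with 7 edges.

7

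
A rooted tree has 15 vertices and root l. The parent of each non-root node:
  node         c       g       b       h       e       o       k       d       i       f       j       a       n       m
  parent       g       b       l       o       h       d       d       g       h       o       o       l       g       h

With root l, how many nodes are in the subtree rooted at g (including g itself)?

12

The subtree rooted at g contains: g, d, c, n, o, k, j, f, h, e, m, i — 12 nodes.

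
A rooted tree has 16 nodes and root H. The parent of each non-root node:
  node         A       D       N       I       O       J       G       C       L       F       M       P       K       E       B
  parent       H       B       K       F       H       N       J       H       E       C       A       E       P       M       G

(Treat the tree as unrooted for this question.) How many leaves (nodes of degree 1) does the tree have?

4

Exactly 4 nodes have a single neighbour: D, I, L, O.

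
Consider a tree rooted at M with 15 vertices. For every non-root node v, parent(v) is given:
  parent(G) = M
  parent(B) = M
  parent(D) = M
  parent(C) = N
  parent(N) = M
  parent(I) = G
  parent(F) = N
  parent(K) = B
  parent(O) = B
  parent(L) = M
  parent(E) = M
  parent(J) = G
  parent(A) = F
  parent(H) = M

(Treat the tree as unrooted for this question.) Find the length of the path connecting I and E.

Walking from I: I–G–M–E. Length 3.

3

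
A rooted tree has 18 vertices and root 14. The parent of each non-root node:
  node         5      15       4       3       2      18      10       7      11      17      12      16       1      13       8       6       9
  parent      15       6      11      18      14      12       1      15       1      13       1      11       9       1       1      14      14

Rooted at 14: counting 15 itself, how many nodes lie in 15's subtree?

3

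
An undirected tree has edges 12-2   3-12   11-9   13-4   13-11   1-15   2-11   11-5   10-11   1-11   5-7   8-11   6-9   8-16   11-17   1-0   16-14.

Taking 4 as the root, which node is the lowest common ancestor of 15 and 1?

1

15's ancestor chain is 15, 1, 11, 13, 4 and 1's is 1, 11, 13, 4; they first meet at 1.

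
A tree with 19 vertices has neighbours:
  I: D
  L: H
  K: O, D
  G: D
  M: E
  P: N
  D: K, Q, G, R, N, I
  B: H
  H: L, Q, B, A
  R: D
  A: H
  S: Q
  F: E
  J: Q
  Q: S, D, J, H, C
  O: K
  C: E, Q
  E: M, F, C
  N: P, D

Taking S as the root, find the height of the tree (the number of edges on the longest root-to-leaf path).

The longest root-to-leaf path is S – Q – C – E – F (4 edges).

4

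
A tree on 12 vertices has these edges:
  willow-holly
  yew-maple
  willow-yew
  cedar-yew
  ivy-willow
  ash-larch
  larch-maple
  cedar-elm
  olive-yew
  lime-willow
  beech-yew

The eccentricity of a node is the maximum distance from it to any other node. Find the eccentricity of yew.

The node farthest from yew is ash, via yew–maple–larch–ash — 3 edges.

3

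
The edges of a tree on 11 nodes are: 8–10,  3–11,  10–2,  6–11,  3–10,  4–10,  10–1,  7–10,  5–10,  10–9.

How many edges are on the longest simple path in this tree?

BFS from 6 reaches 8 last, at distance 4; BFS from 8 confirms no node is farther.
Path: 6-11-3-10-8.

4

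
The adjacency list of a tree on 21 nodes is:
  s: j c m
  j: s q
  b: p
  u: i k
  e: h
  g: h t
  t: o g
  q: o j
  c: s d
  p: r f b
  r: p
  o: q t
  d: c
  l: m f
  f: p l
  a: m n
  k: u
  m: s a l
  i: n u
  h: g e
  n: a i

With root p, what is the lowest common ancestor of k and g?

k's ancestor chain is k, u, i, n, a, m, l, f, p and g's is g, t, o, q, j, s, m, l, f, p; they first meet at m.

m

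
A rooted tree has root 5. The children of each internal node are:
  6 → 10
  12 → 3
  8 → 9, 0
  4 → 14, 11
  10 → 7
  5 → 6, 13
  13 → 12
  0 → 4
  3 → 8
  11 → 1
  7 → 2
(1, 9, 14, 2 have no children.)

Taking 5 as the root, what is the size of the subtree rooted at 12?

Descendants of 12 (including itself): 12, 3, 8, 0, 9, 4, 14, 11, 1. That's 9.

9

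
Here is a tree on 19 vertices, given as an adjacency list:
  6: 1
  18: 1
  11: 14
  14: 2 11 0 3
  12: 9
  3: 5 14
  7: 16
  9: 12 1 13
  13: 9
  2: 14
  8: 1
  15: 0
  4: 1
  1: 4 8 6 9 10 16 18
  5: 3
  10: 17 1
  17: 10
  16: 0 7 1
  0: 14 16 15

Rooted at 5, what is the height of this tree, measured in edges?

7

17 sits deepest: 5-3-14-0-16-1-10-17 — 7 edges from the root.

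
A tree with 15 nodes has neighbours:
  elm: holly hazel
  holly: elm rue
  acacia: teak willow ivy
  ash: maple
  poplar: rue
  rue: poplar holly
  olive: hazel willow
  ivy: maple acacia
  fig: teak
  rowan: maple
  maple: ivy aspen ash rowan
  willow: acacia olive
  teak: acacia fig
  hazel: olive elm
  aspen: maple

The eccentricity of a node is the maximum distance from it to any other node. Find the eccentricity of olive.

5

The node farthest from olive is rowan (poplar, ash, aspen also at distance 5), via olive–willow–acacia–ivy–maple–rowan — 5 edges.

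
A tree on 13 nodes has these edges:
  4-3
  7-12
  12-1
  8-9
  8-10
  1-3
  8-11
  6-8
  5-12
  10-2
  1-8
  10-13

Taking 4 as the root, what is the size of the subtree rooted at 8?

The subtree rooted at 8 contains: 8, 10, 6, 11, 9, 13, 2 — 7 nodes.

7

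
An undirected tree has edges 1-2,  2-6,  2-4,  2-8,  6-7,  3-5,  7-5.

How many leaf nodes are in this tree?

The leaves are 1, 3, 4, 8.
That is 4 leaves.

4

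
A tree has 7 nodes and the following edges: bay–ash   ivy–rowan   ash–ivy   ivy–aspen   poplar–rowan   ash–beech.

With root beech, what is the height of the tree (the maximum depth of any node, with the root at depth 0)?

4

A deepest node is poplar, reached by beech-ash-ivy-rowan-poplar.
That path has 4 edges, so the height is 4.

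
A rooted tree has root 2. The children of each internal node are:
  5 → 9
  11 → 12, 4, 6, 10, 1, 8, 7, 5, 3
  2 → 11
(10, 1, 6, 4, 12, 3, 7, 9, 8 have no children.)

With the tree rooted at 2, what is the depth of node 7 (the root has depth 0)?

Path from 2 to 7: 2 – 11 – 7, which has 2 edges.

2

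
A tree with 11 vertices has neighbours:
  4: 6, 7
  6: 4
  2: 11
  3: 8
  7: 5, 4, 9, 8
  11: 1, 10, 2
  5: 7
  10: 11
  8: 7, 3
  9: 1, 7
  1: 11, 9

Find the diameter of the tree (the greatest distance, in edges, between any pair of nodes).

6

BFS from 3 reaches 10 last, at distance 6; BFS from 10 confirms no node is farther.
Path: 3-8-7-9-1-11-10.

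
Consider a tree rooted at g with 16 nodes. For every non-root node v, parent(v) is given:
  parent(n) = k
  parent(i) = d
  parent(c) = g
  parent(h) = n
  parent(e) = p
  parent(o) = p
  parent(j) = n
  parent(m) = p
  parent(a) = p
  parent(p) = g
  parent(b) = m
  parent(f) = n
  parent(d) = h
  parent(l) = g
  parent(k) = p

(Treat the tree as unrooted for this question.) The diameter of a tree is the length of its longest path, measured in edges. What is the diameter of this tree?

7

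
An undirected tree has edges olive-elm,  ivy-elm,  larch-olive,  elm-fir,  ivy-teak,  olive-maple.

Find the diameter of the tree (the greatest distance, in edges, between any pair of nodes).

Starting from larch, a farthest node is teak at distance 4.
One longest path: larch – olive – elm – ivy – teak.
So the diameter is 4.

4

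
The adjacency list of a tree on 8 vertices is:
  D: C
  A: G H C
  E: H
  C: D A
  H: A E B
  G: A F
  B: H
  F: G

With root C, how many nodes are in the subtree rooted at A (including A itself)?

Descendants of A (including itself): A, H, G, E, B, F. That's 6.

6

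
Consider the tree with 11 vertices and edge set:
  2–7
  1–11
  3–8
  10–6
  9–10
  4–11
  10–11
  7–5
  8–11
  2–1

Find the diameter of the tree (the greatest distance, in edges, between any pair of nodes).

A longest path is 5 - 7 - 2 - 1 - 11 - 8 - 3, with 6 edges.

6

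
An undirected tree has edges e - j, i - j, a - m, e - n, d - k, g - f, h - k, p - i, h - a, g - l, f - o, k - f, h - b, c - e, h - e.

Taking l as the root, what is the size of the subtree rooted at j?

Descendants of j (including itself): j, i, p. That's 3.

3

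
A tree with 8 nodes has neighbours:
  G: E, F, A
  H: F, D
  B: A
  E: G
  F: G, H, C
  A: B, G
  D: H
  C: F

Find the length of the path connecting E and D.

4

Walking from E: E - G - F - H - D. Length 4.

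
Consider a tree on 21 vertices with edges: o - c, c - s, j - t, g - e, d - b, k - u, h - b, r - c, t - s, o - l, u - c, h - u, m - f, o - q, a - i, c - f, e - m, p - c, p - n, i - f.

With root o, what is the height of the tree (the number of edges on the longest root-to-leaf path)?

5

A deepest node is g, reached by o → c → f → m → e → g.
That path has 5 edges, so the height is 5.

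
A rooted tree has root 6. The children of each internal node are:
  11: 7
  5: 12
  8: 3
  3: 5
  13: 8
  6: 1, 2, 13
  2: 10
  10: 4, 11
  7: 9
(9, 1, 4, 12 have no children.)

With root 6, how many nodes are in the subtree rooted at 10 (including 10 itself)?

5

Descendants of 10 (including itself): 10, 4, 11, 7, 9. That's 5.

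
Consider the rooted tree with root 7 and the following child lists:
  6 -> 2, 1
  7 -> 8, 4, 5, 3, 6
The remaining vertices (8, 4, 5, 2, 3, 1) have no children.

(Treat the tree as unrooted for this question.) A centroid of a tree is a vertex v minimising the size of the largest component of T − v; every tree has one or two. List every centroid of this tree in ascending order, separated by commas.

7

If 7 is removed the pieces have sizes 3, 1, 1, 1, 1, all ≤ ⌊8/2⌋ = 4.
Every other node leaves some component of size > 4, so the centroid is unique.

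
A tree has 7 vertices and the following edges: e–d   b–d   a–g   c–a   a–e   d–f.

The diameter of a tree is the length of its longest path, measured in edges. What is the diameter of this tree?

A longest path is f – d – e – a – c, with 4 edges.

4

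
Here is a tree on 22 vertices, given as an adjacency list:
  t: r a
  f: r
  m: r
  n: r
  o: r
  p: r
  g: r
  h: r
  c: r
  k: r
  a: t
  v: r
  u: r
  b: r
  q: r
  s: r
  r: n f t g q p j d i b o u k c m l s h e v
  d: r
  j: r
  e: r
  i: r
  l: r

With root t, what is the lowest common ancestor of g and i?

r

Ancestors of g (toward the root): g, r, t.
Ancestors of i: i, r, t.
The deepest node appearing in both lists is r.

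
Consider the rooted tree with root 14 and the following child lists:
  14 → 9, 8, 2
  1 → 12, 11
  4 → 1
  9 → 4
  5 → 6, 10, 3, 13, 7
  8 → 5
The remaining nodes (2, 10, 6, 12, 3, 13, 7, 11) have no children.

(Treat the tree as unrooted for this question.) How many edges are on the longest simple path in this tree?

7

BFS from 6 reaches 11 last, at distance 7; BFS from 11 confirms no node is farther.
Path: 6 – 5 – 8 – 14 – 9 – 4 – 1 – 11.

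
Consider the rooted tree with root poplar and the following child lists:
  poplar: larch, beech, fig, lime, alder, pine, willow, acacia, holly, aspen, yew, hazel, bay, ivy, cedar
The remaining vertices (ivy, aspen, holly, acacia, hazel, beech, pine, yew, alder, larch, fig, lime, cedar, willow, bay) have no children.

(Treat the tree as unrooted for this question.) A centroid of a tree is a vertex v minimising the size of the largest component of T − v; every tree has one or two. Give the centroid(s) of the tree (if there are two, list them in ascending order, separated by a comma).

If poplar is removed the pieces have sizes 1, 1, 1, 1, 1, 1, 1, 1, 1, 1, 1, 1, 1, 1, 1, all ≤ ⌊16/2⌋ = 8.
No neighbour of poplar does as well, so poplar is the unique centroid.

poplar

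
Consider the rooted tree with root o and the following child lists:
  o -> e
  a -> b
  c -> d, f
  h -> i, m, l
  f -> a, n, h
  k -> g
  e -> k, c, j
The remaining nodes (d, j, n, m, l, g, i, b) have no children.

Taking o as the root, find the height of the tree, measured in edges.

5

m sits deepest: o – e – c – f – h – m — 5 edges from the root.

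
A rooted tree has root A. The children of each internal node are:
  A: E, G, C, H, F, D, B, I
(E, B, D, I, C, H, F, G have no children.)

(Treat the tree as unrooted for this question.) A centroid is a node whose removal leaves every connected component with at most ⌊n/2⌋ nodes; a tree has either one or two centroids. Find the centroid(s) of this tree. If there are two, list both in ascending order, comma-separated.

Delete A: the remaining components have sizes 1, 1, 1, 1, 1, 1, 1, 1. Max 1 ≤ 4, so A is a centroid.
Every other node leaves some component of size > 4, so the centroid is unique.

A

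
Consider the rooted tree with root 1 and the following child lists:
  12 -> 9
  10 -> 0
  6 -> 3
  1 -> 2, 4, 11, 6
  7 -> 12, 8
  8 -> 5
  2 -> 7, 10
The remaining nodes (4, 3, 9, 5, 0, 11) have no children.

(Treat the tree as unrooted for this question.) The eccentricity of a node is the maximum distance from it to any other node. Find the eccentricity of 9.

6

A farthest node from 9 is 3.
The path 9 – 12 – 7 – 2 – 1 – 6 – 3 has 6 edges.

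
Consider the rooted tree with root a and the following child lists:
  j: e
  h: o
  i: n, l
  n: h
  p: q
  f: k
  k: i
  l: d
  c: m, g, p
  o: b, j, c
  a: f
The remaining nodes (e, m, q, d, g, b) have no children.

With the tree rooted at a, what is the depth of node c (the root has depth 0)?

7

Path from a to c: a → f → k → i → n → h → o → c, which has 7 edges.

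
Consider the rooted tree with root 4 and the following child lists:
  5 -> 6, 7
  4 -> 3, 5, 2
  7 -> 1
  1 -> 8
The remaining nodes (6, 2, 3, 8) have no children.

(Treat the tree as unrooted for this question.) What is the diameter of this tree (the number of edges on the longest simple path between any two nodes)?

5

BFS from 2 reaches 8 last, at distance 5; BFS from 8 confirms no node is farther.
Path: 2–4–5–7–1–8.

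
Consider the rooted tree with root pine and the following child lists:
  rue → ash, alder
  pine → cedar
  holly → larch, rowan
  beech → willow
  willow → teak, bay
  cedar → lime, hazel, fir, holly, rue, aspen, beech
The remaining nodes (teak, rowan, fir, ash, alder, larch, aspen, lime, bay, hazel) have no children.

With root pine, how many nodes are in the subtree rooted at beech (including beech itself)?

4

The subtree rooted at beech contains: beech, willow, bay, teak — 4 nodes.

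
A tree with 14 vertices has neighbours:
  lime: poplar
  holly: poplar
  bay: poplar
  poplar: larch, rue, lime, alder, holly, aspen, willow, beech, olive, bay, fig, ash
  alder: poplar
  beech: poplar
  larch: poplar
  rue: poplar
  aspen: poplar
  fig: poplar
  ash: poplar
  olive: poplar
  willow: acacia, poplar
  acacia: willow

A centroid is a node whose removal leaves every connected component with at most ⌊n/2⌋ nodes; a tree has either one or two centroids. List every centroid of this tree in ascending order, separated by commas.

poplar

If poplar is removed the pieces have sizes 2, 1, 1, 1, 1, 1, 1, 1, 1, 1, 1, 1, all ≤ ⌊14/2⌋ = 7.
Every other node leaves some component of size > 7, so the centroid is unique.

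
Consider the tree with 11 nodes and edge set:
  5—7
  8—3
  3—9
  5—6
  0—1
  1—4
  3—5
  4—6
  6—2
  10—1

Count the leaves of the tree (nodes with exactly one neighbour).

Degree-1 nodes: 0, 2, 7, 8, 9, 10 — 6 of them.

6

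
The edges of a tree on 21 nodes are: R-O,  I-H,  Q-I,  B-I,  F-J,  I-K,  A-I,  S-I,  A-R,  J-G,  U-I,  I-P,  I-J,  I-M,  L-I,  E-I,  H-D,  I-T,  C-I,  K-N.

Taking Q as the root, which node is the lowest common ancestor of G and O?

I

Path G→root: G J I Q; path O→root: O R A I Q.
First common node: I.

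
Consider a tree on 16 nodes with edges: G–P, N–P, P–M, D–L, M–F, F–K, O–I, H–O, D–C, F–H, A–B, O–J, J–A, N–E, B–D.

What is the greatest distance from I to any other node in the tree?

The node farthest from I is E, via I – O – H – F – M – P – N – E — 7 edges.

7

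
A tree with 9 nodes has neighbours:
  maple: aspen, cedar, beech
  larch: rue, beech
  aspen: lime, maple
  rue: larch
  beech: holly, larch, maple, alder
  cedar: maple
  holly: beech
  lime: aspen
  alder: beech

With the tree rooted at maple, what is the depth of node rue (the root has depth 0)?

Climbing from rue to the root: rue – larch – beech – maple. That's 3 steps.

3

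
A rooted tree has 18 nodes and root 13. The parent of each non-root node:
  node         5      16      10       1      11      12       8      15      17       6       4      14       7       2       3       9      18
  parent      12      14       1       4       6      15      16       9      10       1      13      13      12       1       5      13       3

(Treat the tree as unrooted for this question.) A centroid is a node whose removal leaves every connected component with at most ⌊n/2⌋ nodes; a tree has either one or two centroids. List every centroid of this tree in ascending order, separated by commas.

13

Removing 13 splits the tree into components of sizes 7, 7, 3; the largest is 7 ≤ ⌊18/2⌋ = 9.
No neighbour of 13 does as well, so 13 is the unique centroid.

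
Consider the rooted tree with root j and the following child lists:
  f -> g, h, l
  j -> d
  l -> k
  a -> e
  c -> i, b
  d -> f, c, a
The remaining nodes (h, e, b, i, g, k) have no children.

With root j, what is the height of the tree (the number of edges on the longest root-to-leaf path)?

k sits deepest: j → d → f → l → k — 4 edges from the root.

4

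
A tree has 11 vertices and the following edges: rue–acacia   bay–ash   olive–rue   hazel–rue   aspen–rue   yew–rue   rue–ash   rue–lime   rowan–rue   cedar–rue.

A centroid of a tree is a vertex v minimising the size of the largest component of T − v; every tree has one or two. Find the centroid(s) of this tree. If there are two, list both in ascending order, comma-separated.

If rue is removed the pieces have sizes 2, 1, 1, 1, 1, 1, 1, 1, 1, all ≤ ⌊11/2⌋ = 5.
No neighbour of rue does as well, so rue is the unique centroid.

rue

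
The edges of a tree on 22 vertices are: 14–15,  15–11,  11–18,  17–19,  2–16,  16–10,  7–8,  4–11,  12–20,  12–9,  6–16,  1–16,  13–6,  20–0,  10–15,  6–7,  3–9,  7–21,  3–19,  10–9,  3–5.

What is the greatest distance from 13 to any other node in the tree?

The node farthest from 13 is 0 (17 also at distance 7), via 13–6–16–10–9–12–20–0 — 7 edges.

7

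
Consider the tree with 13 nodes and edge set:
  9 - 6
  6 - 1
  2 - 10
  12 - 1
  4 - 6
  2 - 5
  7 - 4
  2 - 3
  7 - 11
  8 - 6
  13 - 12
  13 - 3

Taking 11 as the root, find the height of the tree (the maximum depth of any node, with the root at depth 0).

9

The longest root-to-leaf path is 11 – 7 – 4 – 6 – 1 – 12 – 13 – 3 – 2 – 10 (9 edges).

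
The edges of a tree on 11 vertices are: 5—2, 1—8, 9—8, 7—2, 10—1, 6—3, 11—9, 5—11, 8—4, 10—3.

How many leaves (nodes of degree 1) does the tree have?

Degree-1 nodes: 4, 6, 7 — 3 of them.

3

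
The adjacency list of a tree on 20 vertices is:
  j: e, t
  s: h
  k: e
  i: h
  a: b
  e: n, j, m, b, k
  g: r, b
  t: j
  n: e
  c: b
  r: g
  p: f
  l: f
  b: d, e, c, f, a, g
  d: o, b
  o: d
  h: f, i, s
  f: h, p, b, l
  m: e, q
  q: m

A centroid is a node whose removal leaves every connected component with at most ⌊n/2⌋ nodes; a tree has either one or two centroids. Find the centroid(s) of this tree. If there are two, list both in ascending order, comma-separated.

If b is removed the pieces have sizes 7, 6, 2, 2, 1, 1, all ≤ ⌊20/2⌋ = 10.
No neighbour of b does as well, so b is the unique centroid.

b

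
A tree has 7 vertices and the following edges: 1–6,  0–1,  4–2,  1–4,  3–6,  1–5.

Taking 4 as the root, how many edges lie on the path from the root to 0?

2

Path from 4 to 0: 4 → 1 → 0, which has 2 edges.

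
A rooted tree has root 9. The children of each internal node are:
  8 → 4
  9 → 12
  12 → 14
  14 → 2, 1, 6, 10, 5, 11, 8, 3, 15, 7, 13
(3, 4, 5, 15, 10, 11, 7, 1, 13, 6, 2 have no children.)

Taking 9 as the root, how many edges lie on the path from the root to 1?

3

9 – 12 – 14 – 1 — 3 edges.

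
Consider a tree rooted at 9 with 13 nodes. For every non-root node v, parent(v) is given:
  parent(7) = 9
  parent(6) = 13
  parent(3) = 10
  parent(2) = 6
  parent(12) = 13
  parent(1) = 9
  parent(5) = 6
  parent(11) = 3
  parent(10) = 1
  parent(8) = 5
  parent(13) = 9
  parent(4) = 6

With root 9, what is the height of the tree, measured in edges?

4

11 sits deepest: 9–1–10–3–11 — 4 edges from the root.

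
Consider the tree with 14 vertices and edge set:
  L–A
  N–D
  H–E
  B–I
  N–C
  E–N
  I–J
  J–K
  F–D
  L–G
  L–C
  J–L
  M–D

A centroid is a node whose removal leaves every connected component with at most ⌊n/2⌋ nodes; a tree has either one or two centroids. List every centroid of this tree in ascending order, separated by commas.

C, L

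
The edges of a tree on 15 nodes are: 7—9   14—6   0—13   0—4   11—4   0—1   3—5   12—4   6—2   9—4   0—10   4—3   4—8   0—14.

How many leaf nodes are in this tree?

The leaves are 1, 2, 5, 7, 8, 10, 11, 12, 13.
That is 9 leaves.

9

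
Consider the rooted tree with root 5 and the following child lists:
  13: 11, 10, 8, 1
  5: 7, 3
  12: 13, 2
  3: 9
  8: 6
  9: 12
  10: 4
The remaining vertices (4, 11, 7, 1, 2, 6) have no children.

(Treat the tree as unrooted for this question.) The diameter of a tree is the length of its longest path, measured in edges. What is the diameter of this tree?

BFS from 7 reaches 4 last, at distance 7; BFS from 4 confirms no node is farther.
Path: 7 – 5 – 3 – 9 – 12 – 13 – 10 – 4.

7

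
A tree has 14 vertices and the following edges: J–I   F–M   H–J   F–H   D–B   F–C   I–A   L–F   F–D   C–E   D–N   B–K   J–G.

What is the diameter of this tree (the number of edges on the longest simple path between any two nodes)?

BFS from A reaches K last, at distance 7; BFS from K confirms no node is farther.
Path: A-I-J-H-F-D-B-K.

7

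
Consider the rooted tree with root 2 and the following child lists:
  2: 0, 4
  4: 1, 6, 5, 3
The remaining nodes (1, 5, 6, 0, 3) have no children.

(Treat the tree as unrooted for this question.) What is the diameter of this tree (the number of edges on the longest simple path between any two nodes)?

3

Starting from 0, a farthest node is 6 at distance 3.
One longest path: 0 – 2 – 4 – 6.
So the diameter is 3.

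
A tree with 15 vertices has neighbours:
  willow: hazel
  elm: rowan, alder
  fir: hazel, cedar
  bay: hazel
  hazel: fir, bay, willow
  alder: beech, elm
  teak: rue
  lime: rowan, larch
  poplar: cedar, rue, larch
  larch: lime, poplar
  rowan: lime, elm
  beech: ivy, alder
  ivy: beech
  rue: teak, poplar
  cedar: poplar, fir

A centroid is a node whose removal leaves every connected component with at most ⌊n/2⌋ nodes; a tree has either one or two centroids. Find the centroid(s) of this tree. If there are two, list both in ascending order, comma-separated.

Delete poplar: the remaining components have sizes 7, 5, 2. Max 7 ≤ 7, so poplar is a centroid.
No neighbour of poplar does as well, so poplar is the unique centroid.

poplar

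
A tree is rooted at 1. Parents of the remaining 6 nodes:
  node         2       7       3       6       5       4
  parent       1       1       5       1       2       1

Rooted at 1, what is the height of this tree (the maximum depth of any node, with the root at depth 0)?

3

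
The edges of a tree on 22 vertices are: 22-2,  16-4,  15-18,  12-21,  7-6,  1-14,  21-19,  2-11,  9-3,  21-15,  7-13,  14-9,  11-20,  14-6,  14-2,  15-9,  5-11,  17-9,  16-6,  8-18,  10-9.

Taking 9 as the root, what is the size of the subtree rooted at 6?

5

Descendants of 6 (including itself): 6, 16, 7, 4, 13. That's 5.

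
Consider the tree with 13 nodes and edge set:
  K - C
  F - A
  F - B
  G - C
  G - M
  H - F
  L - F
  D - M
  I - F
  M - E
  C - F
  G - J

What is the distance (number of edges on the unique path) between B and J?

The path is B - F - C - G - J, which has 4 edges.

4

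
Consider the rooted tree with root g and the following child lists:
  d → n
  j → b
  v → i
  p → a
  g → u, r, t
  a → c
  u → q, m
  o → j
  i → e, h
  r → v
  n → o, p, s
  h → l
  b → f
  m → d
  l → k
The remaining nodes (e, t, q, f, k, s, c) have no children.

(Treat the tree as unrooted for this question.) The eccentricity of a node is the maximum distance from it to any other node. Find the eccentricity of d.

9

Distances from d peak at 9, attained at k.
d-m-u-g-r-v-i-h-l-k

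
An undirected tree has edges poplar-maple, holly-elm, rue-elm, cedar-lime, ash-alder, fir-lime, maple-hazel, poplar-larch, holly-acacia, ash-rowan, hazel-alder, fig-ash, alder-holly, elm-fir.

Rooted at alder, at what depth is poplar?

3

Path from alder to poplar: alder–hazel–maple–poplar, which has 3 edges.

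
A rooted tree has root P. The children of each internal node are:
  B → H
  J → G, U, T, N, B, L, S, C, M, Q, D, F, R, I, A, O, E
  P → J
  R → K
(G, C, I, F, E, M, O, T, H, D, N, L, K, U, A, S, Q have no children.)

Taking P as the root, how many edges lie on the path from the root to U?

P → J → U — 2 edges.

2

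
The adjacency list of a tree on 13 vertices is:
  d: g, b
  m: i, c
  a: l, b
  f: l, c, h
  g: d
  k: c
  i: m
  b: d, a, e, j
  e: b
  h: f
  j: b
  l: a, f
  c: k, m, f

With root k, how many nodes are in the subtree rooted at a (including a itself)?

6

a's subtree: {a, b, j, d, e, g}, size 6.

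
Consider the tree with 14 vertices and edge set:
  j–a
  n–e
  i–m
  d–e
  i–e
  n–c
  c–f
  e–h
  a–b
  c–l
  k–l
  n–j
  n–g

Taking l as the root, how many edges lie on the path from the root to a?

4

Climbing from a to the root: a–j–n–c–l. That's 4 steps.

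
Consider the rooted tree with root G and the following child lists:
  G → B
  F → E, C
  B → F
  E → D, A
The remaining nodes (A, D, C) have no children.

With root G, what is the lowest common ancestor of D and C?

Ancestors of D (toward the root): D, E, F, B, G.
Ancestors of C: C, F, B, G.
The deepest node appearing in both lists is F.

F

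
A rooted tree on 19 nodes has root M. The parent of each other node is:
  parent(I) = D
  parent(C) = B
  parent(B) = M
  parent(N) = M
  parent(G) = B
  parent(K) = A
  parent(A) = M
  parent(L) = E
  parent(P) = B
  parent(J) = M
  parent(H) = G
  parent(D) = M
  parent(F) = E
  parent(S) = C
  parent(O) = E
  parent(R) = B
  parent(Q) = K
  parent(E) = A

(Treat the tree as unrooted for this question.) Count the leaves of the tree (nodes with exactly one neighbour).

Exactly 11 nodes have a single neighbour: F, H, I, J, L, N, O, P, Q, R, S.

11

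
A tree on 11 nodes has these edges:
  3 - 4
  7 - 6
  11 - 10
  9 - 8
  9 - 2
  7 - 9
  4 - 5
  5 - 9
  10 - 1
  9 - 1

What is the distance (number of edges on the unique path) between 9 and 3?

9 – 5 – 4 – 3: 3 edges.

3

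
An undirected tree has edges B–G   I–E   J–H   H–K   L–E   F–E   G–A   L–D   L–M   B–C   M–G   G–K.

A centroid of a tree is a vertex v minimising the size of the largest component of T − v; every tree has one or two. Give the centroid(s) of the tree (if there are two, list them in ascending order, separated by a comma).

G

Delete G: the remaining components have sizes 6, 3, 2, 1. Max 6 ≤ 6, so G is a centroid.
No neighbour of G does as well, so G is the unique centroid.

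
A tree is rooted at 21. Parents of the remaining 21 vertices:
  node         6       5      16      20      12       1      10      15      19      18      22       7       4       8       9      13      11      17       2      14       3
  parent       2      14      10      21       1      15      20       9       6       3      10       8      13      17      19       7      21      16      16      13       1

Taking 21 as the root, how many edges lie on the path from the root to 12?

10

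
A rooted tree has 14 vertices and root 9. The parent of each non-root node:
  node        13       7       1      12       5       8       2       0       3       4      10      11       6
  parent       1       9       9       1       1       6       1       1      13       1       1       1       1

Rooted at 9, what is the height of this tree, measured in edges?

8 sits deepest: 9-1-6-8 — 3 edges from the root.

3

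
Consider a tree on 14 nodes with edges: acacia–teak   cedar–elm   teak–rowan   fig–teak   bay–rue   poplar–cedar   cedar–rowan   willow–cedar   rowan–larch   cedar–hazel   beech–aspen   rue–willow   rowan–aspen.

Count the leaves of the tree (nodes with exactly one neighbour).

Exactly 8 nodes have a single neighbour: acacia, bay, beech, elm, fig, hazel, larch, poplar.

8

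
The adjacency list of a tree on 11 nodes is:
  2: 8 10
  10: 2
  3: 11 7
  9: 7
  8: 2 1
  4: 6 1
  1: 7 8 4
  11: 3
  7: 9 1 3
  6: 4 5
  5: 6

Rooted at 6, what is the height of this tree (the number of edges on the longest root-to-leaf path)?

The longest root-to-leaf path is 6–4–1–8–2–10 (5 edges).

5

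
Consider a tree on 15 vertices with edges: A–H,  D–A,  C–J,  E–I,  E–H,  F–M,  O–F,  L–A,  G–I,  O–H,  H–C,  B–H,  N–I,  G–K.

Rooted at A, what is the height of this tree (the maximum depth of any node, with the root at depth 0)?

5

A deepest node is K, reached by A-H-E-I-G-K.
That path has 5 edges, so the height is 5.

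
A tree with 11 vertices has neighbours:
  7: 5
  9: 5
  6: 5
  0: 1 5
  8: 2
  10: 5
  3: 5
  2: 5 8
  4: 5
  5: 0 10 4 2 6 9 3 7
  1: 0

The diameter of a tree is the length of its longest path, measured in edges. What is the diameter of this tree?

4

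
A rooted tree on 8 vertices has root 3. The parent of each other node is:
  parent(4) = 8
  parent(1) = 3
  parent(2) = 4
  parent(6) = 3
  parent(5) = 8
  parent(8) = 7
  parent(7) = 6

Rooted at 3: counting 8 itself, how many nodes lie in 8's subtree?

4

Descendants of 8 (including itself): 8, 4, 5, 2. That's 4.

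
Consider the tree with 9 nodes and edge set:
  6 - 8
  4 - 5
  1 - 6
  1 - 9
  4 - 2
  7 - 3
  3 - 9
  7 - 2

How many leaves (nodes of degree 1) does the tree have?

2

Degree-1 nodes: 5, 8 — 2 of them.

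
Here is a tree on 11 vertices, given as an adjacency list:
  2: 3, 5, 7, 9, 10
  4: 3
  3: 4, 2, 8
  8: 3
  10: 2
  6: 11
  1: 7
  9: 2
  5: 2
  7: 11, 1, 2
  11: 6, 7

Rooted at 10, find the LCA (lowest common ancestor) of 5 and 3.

2

5's ancestor chain is 5, 2, 10 and 3's is 3, 2, 10; they first meet at 2.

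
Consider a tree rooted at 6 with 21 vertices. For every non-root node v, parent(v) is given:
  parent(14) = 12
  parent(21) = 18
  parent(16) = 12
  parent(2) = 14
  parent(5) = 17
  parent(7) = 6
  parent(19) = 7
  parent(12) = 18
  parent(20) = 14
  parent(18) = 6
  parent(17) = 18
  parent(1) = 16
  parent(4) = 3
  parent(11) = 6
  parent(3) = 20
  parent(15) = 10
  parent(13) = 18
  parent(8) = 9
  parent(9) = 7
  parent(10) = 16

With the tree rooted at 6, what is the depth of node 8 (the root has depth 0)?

3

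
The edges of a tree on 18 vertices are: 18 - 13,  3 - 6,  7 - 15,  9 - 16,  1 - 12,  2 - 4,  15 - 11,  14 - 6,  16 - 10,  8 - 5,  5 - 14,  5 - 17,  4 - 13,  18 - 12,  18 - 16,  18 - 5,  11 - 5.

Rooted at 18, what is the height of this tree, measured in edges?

A deepest node is 7, reached by 18 – 5 – 11 – 15 – 7.
That path has 4 edges, so the height is 4.

4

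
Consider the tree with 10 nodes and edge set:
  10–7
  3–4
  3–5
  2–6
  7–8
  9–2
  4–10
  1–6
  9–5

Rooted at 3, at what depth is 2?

3–5–9–2 — 3 edges.

3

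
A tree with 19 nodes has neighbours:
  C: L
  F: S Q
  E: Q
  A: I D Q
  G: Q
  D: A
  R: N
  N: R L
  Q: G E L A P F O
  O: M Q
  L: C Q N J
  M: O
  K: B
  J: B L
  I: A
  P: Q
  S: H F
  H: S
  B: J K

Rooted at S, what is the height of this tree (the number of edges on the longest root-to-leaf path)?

6

A deepest node is K, reached by S → F → Q → L → J → B → K.
That path has 6 edges, so the height is 6.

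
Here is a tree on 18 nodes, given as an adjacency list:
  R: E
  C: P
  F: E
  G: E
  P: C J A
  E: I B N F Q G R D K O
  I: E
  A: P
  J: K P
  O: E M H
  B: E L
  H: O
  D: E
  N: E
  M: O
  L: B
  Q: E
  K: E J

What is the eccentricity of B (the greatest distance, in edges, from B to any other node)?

Distances from B peak at 5, attained at C (A also at distance 5).
B – E – K – J – P – C

5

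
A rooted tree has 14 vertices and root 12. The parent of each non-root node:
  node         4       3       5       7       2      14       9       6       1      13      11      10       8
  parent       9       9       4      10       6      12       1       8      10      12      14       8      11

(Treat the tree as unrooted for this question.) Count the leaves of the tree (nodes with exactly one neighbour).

Degree-1 nodes: 2, 3, 5, 7, 13 — 5 of them.

5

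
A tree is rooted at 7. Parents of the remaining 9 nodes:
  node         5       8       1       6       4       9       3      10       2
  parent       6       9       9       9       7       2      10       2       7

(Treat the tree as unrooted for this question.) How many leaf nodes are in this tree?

5

The leaves are 1, 3, 4, 5, 8.
That is 5 leaves.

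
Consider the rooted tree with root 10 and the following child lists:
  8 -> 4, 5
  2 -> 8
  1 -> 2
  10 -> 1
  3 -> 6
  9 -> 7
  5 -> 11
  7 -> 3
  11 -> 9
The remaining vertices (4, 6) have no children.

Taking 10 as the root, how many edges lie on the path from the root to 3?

10 → 1 → 2 → 8 → 5 → 11 → 9 → 7 → 3 — 8 edges.

8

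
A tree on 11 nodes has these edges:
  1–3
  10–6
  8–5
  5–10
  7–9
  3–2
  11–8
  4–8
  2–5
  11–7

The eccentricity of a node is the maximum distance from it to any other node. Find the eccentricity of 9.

7

A farthest node from 9 is 1.
The path 9 – 7 – 11 – 8 – 5 – 2 – 3 – 1 has 7 edges.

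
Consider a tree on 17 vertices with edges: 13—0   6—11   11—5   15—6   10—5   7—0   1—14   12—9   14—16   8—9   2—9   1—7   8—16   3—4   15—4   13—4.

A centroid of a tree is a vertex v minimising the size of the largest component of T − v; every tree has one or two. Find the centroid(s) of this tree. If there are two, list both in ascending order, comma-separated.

Removing 0 splits the tree into components of sizes 8, 8; the largest is 8 ≤ ⌊17/2⌋ = 8.
No neighbour of 0 does as well, so 0 is the unique centroid.

0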